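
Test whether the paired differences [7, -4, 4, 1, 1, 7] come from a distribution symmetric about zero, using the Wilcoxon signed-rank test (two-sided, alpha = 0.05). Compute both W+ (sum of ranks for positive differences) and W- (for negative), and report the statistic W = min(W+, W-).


Step 1: Drop any zero differences (none here) and take |d_i|.
|d| = [7, 4, 4, 1, 1, 7]
Step 2: Midrank |d_i| (ties get averaged ranks).
ranks: |7|->5.5, |4|->3.5, |4|->3.5, |1|->1.5, |1|->1.5, |7|->5.5
Step 3: Attach original signs; sum ranks with positive sign and with negative sign.
W+ = 5.5 + 3.5 + 1.5 + 1.5 + 5.5 = 17.5
W- = 3.5 = 3.5
(Check: W+ + W- = 21 should equal n(n+1)/2 = 21.)
Step 4: Test statistic W = min(W+, W-) = 3.5.
Step 5: Ties in |d|, so use the tie-corrected normal approximation.
        E[W] = n(n+1)/4 = 6*7/4 = 10.5.
        Tie groups: |d|=1 (t=2), |d|=4 (t=2), |d|=7 (t=2); sum(t^3 - t) = 18.
        Var[W] = n(n+1)(2n+1)/24 - sum(t^3-t)/48 = 546/24 - 18/48 = 22.375.
        z = (W - E[W]) / sqrt(Var[W]) = (3.5 - 10.5) / 4.7302 = -1.4798.
        Two-sided p = 2*Phi(z) = 0.138914.
Step 6: alpha = 0.05. fail to reject H0.

W+ = 17.5, W- = 3.5, W = min = 3.5, p = 0.138914, fail to reject H0.


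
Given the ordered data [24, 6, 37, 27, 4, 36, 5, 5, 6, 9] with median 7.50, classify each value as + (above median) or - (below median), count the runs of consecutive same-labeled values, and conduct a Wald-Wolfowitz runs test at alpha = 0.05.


Step 1: Compute median = 7.50; label A = above, B = below.
Labels in order: ABAABABBBA  (n_A = 5, n_B = 5)
Step 2: Count runs R = 7.
Step 3: Under H0 (random ordering), E[R] = 2*n_A*n_B/(n_A+n_B) + 1 = 2*5*5/10 + 1 = 6.0000.
        Var[R] = 2*n_A*n_B*(2*n_A*n_B - n_A - n_B) / ((n_A+n_B)^2 * (n_A+n_B-1)) = 2000/900 = 2.2222.
        SD[R] = 1.4907.
Step 4: Continuity-corrected z = (R - 0.5 - E[R]) / SD[R] = (7 - 0.5 - 6.0000) / 1.4907 = 0.3354.
Step 5: Two-sided p-value via normal approximation = 2*(1 - Phi(|z|)) = 0.737316.
Step 6: alpha = 0.05. fail to reject H0.

R = 7, z = 0.3354, p = 0.737316, fail to reject H0.


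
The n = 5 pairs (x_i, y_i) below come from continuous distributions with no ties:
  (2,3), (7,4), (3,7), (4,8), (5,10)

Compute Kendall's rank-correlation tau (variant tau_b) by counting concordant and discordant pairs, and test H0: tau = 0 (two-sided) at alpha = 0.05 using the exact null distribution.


Step 1: Enumerate the 10 unordered pairs (i,j) with i<j and classify each by sign(x_j-x_i) * sign(y_j-y_i).
  (1,2):dx=+5,dy=+1->C; (1,3):dx=+1,dy=+4->C; (1,4):dx=+2,dy=+5->C; (1,5):dx=+3,dy=+7->C
  (2,3):dx=-4,dy=+3->D; (2,4):dx=-3,dy=+4->D; (2,5):dx=-2,dy=+6->D; (3,4):dx=+1,dy=+1->C
  (3,5):dx=+2,dy=+3->C; (4,5):dx=+1,dy=+2->C
Step 2: C = 7, D = 3, total pairs = 10.
Step 3: tau = (C - D)/(n(n-1)/2) = (7 - 3)/10 = 0.400000.
Step 4: Exact two-sided p-value (enumerate n! = 120 permutations of y under H0): p = 0.483333.
Step 5: alpha = 0.05. fail to reject H0.

tau_b = 0.4000 (C=7, D=3), p = 0.483333, fail to reject H0.


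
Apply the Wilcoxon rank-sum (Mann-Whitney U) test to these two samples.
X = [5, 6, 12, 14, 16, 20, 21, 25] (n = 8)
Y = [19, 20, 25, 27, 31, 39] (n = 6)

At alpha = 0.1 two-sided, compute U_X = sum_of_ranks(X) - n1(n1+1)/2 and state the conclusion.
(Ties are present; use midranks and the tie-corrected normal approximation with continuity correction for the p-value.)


Step 1: Combine and sort all 14 observations; assign midranks.
sorted (value, group): (5,X), (6,X), (12,X), (14,X), (16,X), (19,Y), (20,X), (20,Y), (21,X), (25,X), (25,Y), (27,Y), (31,Y), (39,Y)
ranks: 5->1, 6->2, 12->3, 14->4, 16->5, 19->6, 20->7.5, 20->7.5, 21->9, 25->10.5, 25->10.5, 27->12, 31->13, 39->14
Step 2: Rank sum for X: R1 = 1 + 2 + 3 + 4 + 5 + 7.5 + 9 + 10.5 = 42.
Step 3: U_X = R1 - n1(n1+1)/2 = 42 - 8*9/2 = 42 - 36 = 6.
       U_Y = n1*n2 - U_X = 48 - 6 = 42.
Step 4: Ties are present, so use the tie-corrected normal approximation (with continuity correction) for the p-value.
Step 5: p-value = 0.023560; compare to alpha = 0.1. reject H0.

U_X = 6, p = 0.023560, reject H0 at alpha = 0.1.


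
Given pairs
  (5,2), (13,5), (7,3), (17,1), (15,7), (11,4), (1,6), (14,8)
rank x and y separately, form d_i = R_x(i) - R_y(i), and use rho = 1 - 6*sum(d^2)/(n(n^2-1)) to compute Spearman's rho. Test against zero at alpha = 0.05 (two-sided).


Step 1: Rank x and y separately (midranks; no ties here).
rank(x): 5->2, 13->5, 7->3, 17->8, 15->7, 11->4, 1->1, 14->6
rank(y): 2->2, 5->5, 3->3, 1->1, 7->7, 4->4, 6->6, 8->8
Step 2: d_i = R_x(i) - R_y(i); compute d_i^2.
  (2-2)^2=0, (5-5)^2=0, (3-3)^2=0, (8-1)^2=49, (7-7)^2=0, (4-4)^2=0, (1-6)^2=25, (6-8)^2=4
sum(d^2) = 78.
Step 3: rho = 1 - 6*78 / (8*(8^2 - 1)) = 1 - 468/504 = 0.071429.
Step 4: Under H0, t = rho * sqrt((n-2)/(1-rho^2)) = 0.1754 ~ t(6).
Step 5: Two-sided p-value from the t-distribution with 6 df = 0.866526.
Step 6: alpha = 0.05. fail to reject H0.

rho = 0.0714, p = 0.866526, fail to reject H0 at alpha = 0.05.


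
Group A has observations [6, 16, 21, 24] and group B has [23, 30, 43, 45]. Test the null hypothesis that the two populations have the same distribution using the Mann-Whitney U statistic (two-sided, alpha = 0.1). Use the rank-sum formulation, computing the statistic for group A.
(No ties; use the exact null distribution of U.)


Step 1: Combine and sort all 8 observations; assign midranks.
sorted (value, group): (6,X), (16,X), (21,X), (23,Y), (24,X), (30,Y), (43,Y), (45,Y)
ranks: 6->1, 16->2, 21->3, 23->4, 24->5, 30->6, 43->7, 45->8
Step 2: Rank sum for X: R1 = 1 + 2 + 3 + 5 = 11.
Step 3: U_X = R1 - n1(n1+1)/2 = 11 - 4*5/2 = 11 - 10 = 1.
       U_Y = n1*n2 - U_X = 16 - 1 = 15.
Step 4: No ties, so the exact null distribution of U (based on enumerating the C(8,4) = 70 equally likely rank assignments) gives the two-sided p-value.
Step 5: p-value = 0.057143; compare to alpha = 0.1. reject H0.

U_X = 1, p = 0.057143, reject H0 at alpha = 0.1.


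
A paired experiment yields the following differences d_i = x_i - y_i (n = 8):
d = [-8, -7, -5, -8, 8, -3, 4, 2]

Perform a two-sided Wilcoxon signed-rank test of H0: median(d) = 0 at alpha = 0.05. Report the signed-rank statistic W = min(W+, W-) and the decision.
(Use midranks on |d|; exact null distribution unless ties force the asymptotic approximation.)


Step 1: Drop any zero differences (none here) and take |d_i|.
|d| = [8, 7, 5, 8, 8, 3, 4, 2]
Step 2: Midrank |d_i| (ties get averaged ranks).
ranks: |8|->7, |7|->5, |5|->4, |8|->7, |8|->7, |3|->2, |4|->3, |2|->1
Step 3: Attach original signs; sum ranks with positive sign and with negative sign.
W+ = 7 + 3 + 1 = 11
W- = 7 + 5 + 4 + 7 + 2 = 25
(Check: W+ + W- = 36 should equal n(n+1)/2 = 36.)
Step 4: Test statistic W = min(W+, W-) = 11.
Step 5: Ties in |d|, so use the tie-corrected normal approximation.
        E[W] = n(n+1)/4 = 8*9/4 = 18.
        Tie groups: |d|=8 (t=3); sum(t^3 - t) = 24.
        Var[W] = n(n+1)(2n+1)/24 - sum(t^3-t)/48 = 1224/24 - 24/48 = 50.5.
        z = (W - E[W]) / sqrt(Var[W]) = (11 - 18) / 7.1063 = -0.9850.
        Two-sided p = 2*Phi(z) = 0.324606.
Step 6: alpha = 0.05. fail to reject H0.

W+ = 11, W- = 25, W = min = 11, p = 0.324606, fail to reject H0.


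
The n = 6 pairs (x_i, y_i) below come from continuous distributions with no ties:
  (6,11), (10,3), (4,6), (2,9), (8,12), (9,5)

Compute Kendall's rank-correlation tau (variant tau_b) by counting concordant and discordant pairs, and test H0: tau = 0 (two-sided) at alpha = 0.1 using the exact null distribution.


Step 1: Enumerate the 15 unordered pairs (i,j) with i<j and classify each by sign(x_j-x_i) * sign(y_j-y_i).
  (1,2):dx=+4,dy=-8->D; (1,3):dx=-2,dy=-5->C; (1,4):dx=-4,dy=-2->C; (1,5):dx=+2,dy=+1->C
  (1,6):dx=+3,dy=-6->D; (2,3):dx=-6,dy=+3->D; (2,4):dx=-8,dy=+6->D; (2,5):dx=-2,dy=+9->D
  (2,6):dx=-1,dy=+2->D; (3,4):dx=-2,dy=+3->D; (3,5):dx=+4,dy=+6->C; (3,6):dx=+5,dy=-1->D
  (4,5):dx=+6,dy=+3->C; (4,6):dx=+7,dy=-4->D; (5,6):dx=+1,dy=-7->D
Step 2: C = 5, D = 10, total pairs = 15.
Step 3: tau = (C - D)/(n(n-1)/2) = (5 - 10)/15 = -0.333333.
Step 4: Exact two-sided p-value (enumerate n! = 720 permutations of y under H0): p = 0.469444.
Step 5: alpha = 0.1. fail to reject H0.

tau_b = -0.3333 (C=5, D=10), p = 0.469444, fail to reject H0.


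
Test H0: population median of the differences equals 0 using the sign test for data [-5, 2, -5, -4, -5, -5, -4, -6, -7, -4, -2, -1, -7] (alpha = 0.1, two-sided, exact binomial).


Step 1: Discard zero differences. Original n = 13; n_eff = number of nonzero differences = 13.
Nonzero differences (with sign): -5, +2, -5, -4, -5, -5, -4, -6, -7, -4, -2, -1, -7
Step 2: Count signs: positive = 1, negative = 12.
Step 3: Under H0: P(positive) = 0.5, so the number of positives S ~ Bin(13, 0.5).
Step 4: Two-sided exact p-value = sum of Bin(13,0.5) probabilities at or below the observed probability = 0.003418.
Step 5: alpha = 0.1. reject H0.

n_eff = 13, pos = 1, neg = 12, p = 0.003418, reject H0.


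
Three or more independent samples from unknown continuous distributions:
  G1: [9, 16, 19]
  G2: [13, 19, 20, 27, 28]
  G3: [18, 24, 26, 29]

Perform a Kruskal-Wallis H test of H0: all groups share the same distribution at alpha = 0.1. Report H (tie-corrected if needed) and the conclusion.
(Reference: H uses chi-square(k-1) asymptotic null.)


Step 1: Combine all N = 12 observations and assign midranks.
sorted (value, group, rank): (9,G1,1), (13,G2,2), (16,G1,3), (18,G3,4), (19,G1,5.5), (19,G2,5.5), (20,G2,7), (24,G3,8), (26,G3,9), (27,G2,10), (28,G2,11), (29,G3,12)
Step 2: Sum ranks within each group.
R_1 = 9.5 (n_1 = 3)
R_2 = 35.5 (n_2 = 5)
R_3 = 33 (n_3 = 4)
Step 3: H = 12/(N(N+1)) * sum(R_i^2/n_i) - 3(N+1)
     = 12/(12*13) * (9.5^2/3 + 35.5^2/5 + 33^2/4) - 3*13
     = 0.076923 * 554.383 - 39
     = 3.644872.
Step 4: Ties present; correction factor C = 1 - 6/(12^3 - 12) = 0.996503. Corrected H = 3.644872 / 0.996503 = 3.657661.
Step 5: Under H0, H ~ chi^2(2); p-value = 0.160601.
Step 6: alpha = 0.1. fail to reject H0.

H = 3.6577, df = 2, p = 0.160601, fail to reject H0.


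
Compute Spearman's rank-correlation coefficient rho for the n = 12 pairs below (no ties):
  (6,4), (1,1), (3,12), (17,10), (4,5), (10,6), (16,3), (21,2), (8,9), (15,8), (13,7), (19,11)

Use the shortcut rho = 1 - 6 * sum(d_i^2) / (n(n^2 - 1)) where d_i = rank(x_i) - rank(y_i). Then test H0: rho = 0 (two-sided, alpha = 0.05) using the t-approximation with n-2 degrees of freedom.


Step 1: Rank x and y separately (midranks; no ties here).
rank(x): 6->4, 1->1, 3->2, 17->10, 4->3, 10->6, 16->9, 21->12, 8->5, 15->8, 13->7, 19->11
rank(y): 4->4, 1->1, 12->12, 10->10, 5->5, 6->6, 3->3, 2->2, 9->9, 8->8, 7->7, 11->11
Step 2: d_i = R_x(i) - R_y(i); compute d_i^2.
  (4-4)^2=0, (1-1)^2=0, (2-12)^2=100, (10-10)^2=0, (3-5)^2=4, (6-6)^2=0, (9-3)^2=36, (12-2)^2=100, (5-9)^2=16, (8-8)^2=0, (7-7)^2=0, (11-11)^2=0
sum(d^2) = 256.
Step 3: rho = 1 - 6*256 / (12*(12^2 - 1)) = 1 - 1536/1716 = 0.104895.
Step 4: Under H0, t = rho * sqrt((n-2)/(1-rho^2)) = 0.3335 ~ t(10).
Step 5: Two-sided p-value from the t-distribution with 10 df = 0.745609.
Step 6: alpha = 0.05. fail to reject H0.

rho = 0.1049, p = 0.745609, fail to reject H0 at alpha = 0.05.


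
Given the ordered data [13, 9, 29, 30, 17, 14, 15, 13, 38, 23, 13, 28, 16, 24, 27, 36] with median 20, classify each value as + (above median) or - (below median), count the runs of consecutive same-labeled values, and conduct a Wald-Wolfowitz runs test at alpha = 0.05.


Step 1: Compute median = 20; label A = above, B = below.
Labels in order: BBAABBBBAABABAAA  (n_A = 8, n_B = 8)
Step 2: Count runs R = 8.
Step 3: Under H0 (random ordering), E[R] = 2*n_A*n_B/(n_A+n_B) + 1 = 2*8*8/16 + 1 = 9.0000.
        Var[R] = 2*n_A*n_B*(2*n_A*n_B - n_A - n_B) / ((n_A+n_B)^2 * (n_A+n_B-1)) = 14336/3840 = 3.7333.
        SD[R] = 1.9322.
Step 4: Continuity-corrected z = (R + 0.5 - E[R]) / SD[R] = (8 + 0.5 - 9.0000) / 1.9322 = -0.2588.
Step 5: Two-sided p-value via normal approximation = 2*(1 - Phi(|z|)) = 0.795809.
Step 6: alpha = 0.05. fail to reject H0.

R = 8, z = -0.2588, p = 0.795809, fail to reject H0.


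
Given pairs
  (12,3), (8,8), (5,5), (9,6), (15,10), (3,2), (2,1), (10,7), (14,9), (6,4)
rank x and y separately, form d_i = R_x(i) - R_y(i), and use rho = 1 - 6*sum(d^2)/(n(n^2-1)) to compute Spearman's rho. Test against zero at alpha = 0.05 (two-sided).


Step 1: Rank x and y separately (midranks; no ties here).
rank(x): 12->8, 8->5, 5->3, 9->6, 15->10, 3->2, 2->1, 10->7, 14->9, 6->4
rank(y): 3->3, 8->8, 5->5, 6->6, 10->10, 2->2, 1->1, 7->7, 9->9, 4->4
Step 2: d_i = R_x(i) - R_y(i); compute d_i^2.
  (8-3)^2=25, (5-8)^2=9, (3-5)^2=4, (6-6)^2=0, (10-10)^2=0, (2-2)^2=0, (1-1)^2=0, (7-7)^2=0, (9-9)^2=0, (4-4)^2=0
sum(d^2) = 38.
Step 3: rho = 1 - 6*38 / (10*(10^2 - 1)) = 1 - 228/990 = 0.769697.
Step 4: Under H0, t = rho * sqrt((n-2)/(1-rho^2)) = 3.4101 ~ t(8).
Step 5: Two-sided p-value from the t-distribution with 8 df = 0.009222.
Step 6: alpha = 0.05. reject H0.

rho = 0.7697, p = 0.009222, reject H0 at alpha = 0.05.


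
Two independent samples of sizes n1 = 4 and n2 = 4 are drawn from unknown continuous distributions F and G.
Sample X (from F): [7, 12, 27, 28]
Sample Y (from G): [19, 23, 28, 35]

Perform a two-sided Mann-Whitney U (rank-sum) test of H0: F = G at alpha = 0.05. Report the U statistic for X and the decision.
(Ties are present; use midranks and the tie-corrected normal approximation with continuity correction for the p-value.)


Step 1: Combine and sort all 8 observations; assign midranks.
sorted (value, group): (7,X), (12,X), (19,Y), (23,Y), (27,X), (28,X), (28,Y), (35,Y)
ranks: 7->1, 12->2, 19->3, 23->4, 27->5, 28->6.5, 28->6.5, 35->8
Step 2: Rank sum for X: R1 = 1 + 2 + 5 + 6.5 = 14.5.
Step 3: U_X = R1 - n1(n1+1)/2 = 14.5 - 4*5/2 = 14.5 - 10 = 4.5.
       U_Y = n1*n2 - U_X = 16 - 4.5 = 11.5.
Step 4: Ties are present, so use the tie-corrected normal approximation (with continuity correction) for the p-value.
Step 5: p-value = 0.383630; compare to alpha = 0.05. fail to reject H0.

U_X = 4.5, p = 0.383630, fail to reject H0 at alpha = 0.05.


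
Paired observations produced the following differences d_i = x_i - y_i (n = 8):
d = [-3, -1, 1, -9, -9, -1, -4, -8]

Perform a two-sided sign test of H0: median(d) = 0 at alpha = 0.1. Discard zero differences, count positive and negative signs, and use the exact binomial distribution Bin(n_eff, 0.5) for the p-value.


Step 1: Discard zero differences. Original n = 8; n_eff = number of nonzero differences = 8.
Nonzero differences (with sign): -3, -1, +1, -9, -9, -1, -4, -8
Step 2: Count signs: positive = 1, negative = 7.
Step 3: Under H0: P(positive) = 0.5, so the number of positives S ~ Bin(8, 0.5).
Step 4: Two-sided exact p-value = sum of Bin(8,0.5) probabilities at or below the observed probability = 0.070312.
Step 5: alpha = 0.1. reject H0.

n_eff = 8, pos = 1, neg = 7, p = 0.070312, reject H0.


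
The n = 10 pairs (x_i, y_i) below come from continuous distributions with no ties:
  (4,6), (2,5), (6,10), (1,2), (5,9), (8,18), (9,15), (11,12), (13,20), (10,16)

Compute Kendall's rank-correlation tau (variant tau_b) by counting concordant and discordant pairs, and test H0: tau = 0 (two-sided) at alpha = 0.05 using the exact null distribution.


Step 1: Enumerate the 45 unordered pairs (i,j) with i<j and classify each by sign(x_j-x_i) * sign(y_j-y_i).
  (1,2):dx=-2,dy=-1->C; (1,3):dx=+2,dy=+4->C; (1,4):dx=-3,dy=-4->C; (1,5):dx=+1,dy=+3->C
  (1,6):dx=+4,dy=+12->C; (1,7):dx=+5,dy=+9->C; (1,8):dx=+7,dy=+6->C; (1,9):dx=+9,dy=+14->C
  (1,10):dx=+6,dy=+10->C; (2,3):dx=+4,dy=+5->C; (2,4):dx=-1,dy=-3->C; (2,5):dx=+3,dy=+4->C
  (2,6):dx=+6,dy=+13->C; (2,7):dx=+7,dy=+10->C; (2,8):dx=+9,dy=+7->C; (2,9):dx=+11,dy=+15->C
  (2,10):dx=+8,dy=+11->C; (3,4):dx=-5,dy=-8->C; (3,5):dx=-1,dy=-1->C; (3,6):dx=+2,dy=+8->C
  (3,7):dx=+3,dy=+5->C; (3,8):dx=+5,dy=+2->C; (3,9):dx=+7,dy=+10->C; (3,10):dx=+4,dy=+6->C
  (4,5):dx=+4,dy=+7->C; (4,6):dx=+7,dy=+16->C; (4,7):dx=+8,dy=+13->C; (4,8):dx=+10,dy=+10->C
  (4,9):dx=+12,dy=+18->C; (4,10):dx=+9,dy=+14->C; (5,6):dx=+3,dy=+9->C; (5,7):dx=+4,dy=+6->C
  (5,8):dx=+6,dy=+3->C; (5,9):dx=+8,dy=+11->C; (5,10):dx=+5,dy=+7->C; (6,7):dx=+1,dy=-3->D
  (6,8):dx=+3,dy=-6->D; (6,9):dx=+5,dy=+2->C; (6,10):dx=+2,dy=-2->D; (7,8):dx=+2,dy=-3->D
  (7,9):dx=+4,dy=+5->C; (7,10):dx=+1,dy=+1->C; (8,9):dx=+2,dy=+8->C; (8,10):dx=-1,dy=+4->D
  (9,10):dx=-3,dy=-4->C
Step 2: C = 40, D = 5, total pairs = 45.
Step 3: tau = (C - D)/(n(n-1)/2) = (40 - 5)/45 = 0.777778.
Step 4: Exact two-sided p-value (enumerate n! = 3628800 permutations of y under H0): p = 0.000946.
Step 5: alpha = 0.05. reject H0.

tau_b = 0.7778 (C=40, D=5), p = 0.000946, reject H0.


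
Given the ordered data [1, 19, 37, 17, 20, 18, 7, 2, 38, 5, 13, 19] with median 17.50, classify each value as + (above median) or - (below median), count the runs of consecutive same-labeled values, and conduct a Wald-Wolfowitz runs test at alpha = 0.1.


Step 1: Compute median = 17.50; label A = above, B = below.
Labels in order: BAABAABBABBA  (n_A = 6, n_B = 6)
Step 2: Count runs R = 8.
Step 3: Under H0 (random ordering), E[R] = 2*n_A*n_B/(n_A+n_B) + 1 = 2*6*6/12 + 1 = 7.0000.
        Var[R] = 2*n_A*n_B*(2*n_A*n_B - n_A - n_B) / ((n_A+n_B)^2 * (n_A+n_B-1)) = 4320/1584 = 2.7273.
        SD[R] = 1.6514.
Step 4: Continuity-corrected z = (R - 0.5 - E[R]) / SD[R] = (8 - 0.5 - 7.0000) / 1.6514 = 0.3028.
Step 5: Two-sided p-value via normal approximation = 2*(1 - Phi(|z|)) = 0.762069.
Step 6: alpha = 0.1. fail to reject H0.

R = 8, z = 0.3028, p = 0.762069, fail to reject H0.


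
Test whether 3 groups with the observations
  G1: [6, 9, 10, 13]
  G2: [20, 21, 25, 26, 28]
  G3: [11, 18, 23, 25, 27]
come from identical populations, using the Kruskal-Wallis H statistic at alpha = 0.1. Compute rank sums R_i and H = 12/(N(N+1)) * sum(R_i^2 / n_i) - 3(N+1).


Step 1: Combine all N = 14 observations and assign midranks.
sorted (value, group, rank): (6,G1,1), (9,G1,2), (10,G1,3), (11,G3,4), (13,G1,5), (18,G3,6), (20,G2,7), (21,G2,8), (23,G3,9), (25,G2,10.5), (25,G3,10.5), (26,G2,12), (27,G3,13), (28,G2,14)
Step 2: Sum ranks within each group.
R_1 = 11 (n_1 = 4)
R_2 = 51.5 (n_2 = 5)
R_3 = 42.5 (n_3 = 5)
Step 3: H = 12/(N(N+1)) * sum(R_i^2/n_i) - 3(N+1)
     = 12/(14*15) * (11^2/4 + 51.5^2/5 + 42.5^2/5) - 3*15
     = 0.057143 * 921.95 - 45
     = 7.682857.
Step 4: Ties present; correction factor C = 1 - 6/(14^3 - 14) = 0.997802. Corrected H = 7.682857 / 0.997802 = 7.699780.
Step 5: Under H0, H ~ chi^2(2); p-value = 0.021282.
Step 6: alpha = 0.1. reject H0.

H = 7.6998, df = 2, p = 0.021282, reject H0.


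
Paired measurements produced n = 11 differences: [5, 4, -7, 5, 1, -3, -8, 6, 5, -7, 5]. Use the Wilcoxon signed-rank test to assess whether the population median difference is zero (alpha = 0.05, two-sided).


Step 1: Drop any zero differences (none here) and take |d_i|.
|d| = [5, 4, 7, 5, 1, 3, 8, 6, 5, 7, 5]
Step 2: Midrank |d_i| (ties get averaged ranks).
ranks: |5|->5.5, |4|->3, |7|->9.5, |5|->5.5, |1|->1, |3|->2, |8|->11, |6|->8, |5|->5.5, |7|->9.5, |5|->5.5
Step 3: Attach original signs; sum ranks with positive sign and with negative sign.
W+ = 5.5 + 3 + 5.5 + 1 + 8 + 5.5 + 5.5 = 34
W- = 9.5 + 2 + 11 + 9.5 = 32
(Check: W+ + W- = 66 should equal n(n+1)/2 = 66.)
Step 4: Test statistic W = min(W+, W-) = 32.
Step 5: Ties in |d|, so use the tie-corrected normal approximation.
        E[W] = n(n+1)/4 = 11*12/4 = 33.
        Tie groups: |d|=5 (t=4), |d|=7 (t=2); sum(t^3 - t) = 66.
        Var[W] = n(n+1)(2n+1)/24 - sum(t^3-t)/48 = 3036/24 - 66/48 = 125.125.
        z = (W - E[W]) / sqrt(Var[W]) = (32 - 33) / 11.1859 = -0.0894.
        Two-sided p = 2*Phi(z) = 0.928766.
Step 6: alpha = 0.05. fail to reject H0.

W+ = 34, W- = 32, W = min = 32, p = 0.928766, fail to reject H0.


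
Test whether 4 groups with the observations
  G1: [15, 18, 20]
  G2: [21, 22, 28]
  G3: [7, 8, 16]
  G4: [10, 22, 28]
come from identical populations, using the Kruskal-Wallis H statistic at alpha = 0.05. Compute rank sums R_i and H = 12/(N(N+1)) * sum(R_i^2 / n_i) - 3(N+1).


Step 1: Combine all N = 12 observations and assign midranks.
sorted (value, group, rank): (7,G3,1), (8,G3,2), (10,G4,3), (15,G1,4), (16,G3,5), (18,G1,6), (20,G1,7), (21,G2,8), (22,G2,9.5), (22,G4,9.5), (28,G2,11.5), (28,G4,11.5)
Step 2: Sum ranks within each group.
R_1 = 17 (n_1 = 3)
R_2 = 29 (n_2 = 3)
R_3 = 8 (n_3 = 3)
R_4 = 24 (n_4 = 3)
Step 3: H = 12/(N(N+1)) * sum(R_i^2/n_i) - 3(N+1)
     = 12/(12*13) * (17^2/3 + 29^2/3 + 8^2/3 + 24^2/3) - 3*13
     = 0.076923 * 590 - 39
     = 6.384615.
Step 4: Ties present; correction factor C = 1 - 12/(12^3 - 12) = 0.993007. Corrected H = 6.384615 / 0.993007 = 6.429577.
Step 5: Under H0, H ~ chi^2(3); p-value = 0.092482.
Step 6: alpha = 0.05. fail to reject H0.

H = 6.4296, df = 3, p = 0.092482, fail to reject H0.


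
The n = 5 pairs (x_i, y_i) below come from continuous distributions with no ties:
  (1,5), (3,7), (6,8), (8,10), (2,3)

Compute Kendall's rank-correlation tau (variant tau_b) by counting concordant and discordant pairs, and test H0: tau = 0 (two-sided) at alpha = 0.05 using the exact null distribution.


Step 1: Enumerate the 10 unordered pairs (i,j) with i<j and classify each by sign(x_j-x_i) * sign(y_j-y_i).
  (1,2):dx=+2,dy=+2->C; (1,3):dx=+5,dy=+3->C; (1,4):dx=+7,dy=+5->C; (1,5):dx=+1,dy=-2->D
  (2,3):dx=+3,dy=+1->C; (2,4):dx=+5,dy=+3->C; (2,5):dx=-1,dy=-4->C; (3,4):dx=+2,dy=+2->C
  (3,5):dx=-4,dy=-5->C; (4,5):dx=-6,dy=-7->C
Step 2: C = 9, D = 1, total pairs = 10.
Step 3: tau = (C - D)/(n(n-1)/2) = (9 - 1)/10 = 0.800000.
Step 4: Exact two-sided p-value (enumerate n! = 120 permutations of y under H0): p = 0.083333.
Step 5: alpha = 0.05. fail to reject H0.

tau_b = 0.8000 (C=9, D=1), p = 0.083333, fail to reject H0.


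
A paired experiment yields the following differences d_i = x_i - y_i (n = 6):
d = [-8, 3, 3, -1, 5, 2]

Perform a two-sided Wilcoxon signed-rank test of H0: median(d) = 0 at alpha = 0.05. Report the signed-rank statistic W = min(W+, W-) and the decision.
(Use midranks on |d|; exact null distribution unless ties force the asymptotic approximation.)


Step 1: Drop any zero differences (none here) and take |d_i|.
|d| = [8, 3, 3, 1, 5, 2]
Step 2: Midrank |d_i| (ties get averaged ranks).
ranks: |8|->6, |3|->3.5, |3|->3.5, |1|->1, |5|->5, |2|->2
Step 3: Attach original signs; sum ranks with positive sign and with negative sign.
W+ = 3.5 + 3.5 + 5 + 2 = 14
W- = 6 + 1 = 7
(Check: W+ + W- = 21 should equal n(n+1)/2 = 21.)
Step 4: Test statistic W = min(W+, W-) = 7.
Step 5: Ties in |d|, so use the tie-corrected normal approximation.
        E[W] = n(n+1)/4 = 6*7/4 = 10.5.
        Tie groups: |d|=3 (t=2); sum(t^3 - t) = 6.
        Var[W] = n(n+1)(2n+1)/24 - sum(t^3-t)/48 = 546/24 - 6/48 = 22.625.
        z = (W - E[W]) / sqrt(Var[W]) = (7 - 10.5) / 4.7566 = -0.7358.
        Two-sided p = 2*Phi(z) = 0.461838.
Step 6: alpha = 0.05. fail to reject H0.

W+ = 14, W- = 7, W = min = 7, p = 0.461838, fail to reject H0.


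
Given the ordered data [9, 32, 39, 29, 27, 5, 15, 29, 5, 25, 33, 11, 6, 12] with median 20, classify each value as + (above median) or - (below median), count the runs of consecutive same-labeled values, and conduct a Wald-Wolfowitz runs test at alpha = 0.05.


Step 1: Compute median = 20; label A = above, B = below.
Labels in order: BAAAABBABAABBB  (n_A = 7, n_B = 7)
Step 2: Count runs R = 7.
Step 3: Under H0 (random ordering), E[R] = 2*n_A*n_B/(n_A+n_B) + 1 = 2*7*7/14 + 1 = 8.0000.
        Var[R] = 2*n_A*n_B*(2*n_A*n_B - n_A - n_B) / ((n_A+n_B)^2 * (n_A+n_B-1)) = 8232/2548 = 3.2308.
        SD[R] = 1.7974.
Step 4: Continuity-corrected z = (R + 0.5 - E[R]) / SD[R] = (7 + 0.5 - 8.0000) / 1.7974 = -0.2782.
Step 5: Two-sided p-value via normal approximation = 2*(1 - Phi(|z|)) = 0.780879.
Step 6: alpha = 0.05. fail to reject H0.

R = 7, z = -0.2782, p = 0.780879, fail to reject H0.


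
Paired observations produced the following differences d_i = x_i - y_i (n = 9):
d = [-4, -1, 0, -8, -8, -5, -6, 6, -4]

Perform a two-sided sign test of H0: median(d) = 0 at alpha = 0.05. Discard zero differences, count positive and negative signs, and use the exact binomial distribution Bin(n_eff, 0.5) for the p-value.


Step 1: Discard zero differences. Original n = 9; n_eff = number of nonzero differences = 8.
Nonzero differences (with sign): -4, -1, -8, -8, -5, -6, +6, -4
Step 2: Count signs: positive = 1, negative = 7.
Step 3: Under H0: P(positive) = 0.5, so the number of positives S ~ Bin(8, 0.5).
Step 4: Two-sided exact p-value = sum of Bin(8,0.5) probabilities at or below the observed probability = 0.070312.
Step 5: alpha = 0.05. fail to reject H0.

n_eff = 8, pos = 1, neg = 7, p = 0.070312, fail to reject H0.


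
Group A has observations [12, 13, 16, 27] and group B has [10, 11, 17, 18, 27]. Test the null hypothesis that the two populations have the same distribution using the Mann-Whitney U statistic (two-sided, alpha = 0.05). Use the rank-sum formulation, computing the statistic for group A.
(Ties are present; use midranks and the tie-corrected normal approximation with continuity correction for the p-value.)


Step 1: Combine and sort all 9 observations; assign midranks.
sorted (value, group): (10,Y), (11,Y), (12,X), (13,X), (16,X), (17,Y), (18,Y), (27,X), (27,Y)
ranks: 10->1, 11->2, 12->3, 13->4, 16->5, 17->6, 18->7, 27->8.5, 27->8.5
Step 2: Rank sum for X: R1 = 3 + 4 + 5 + 8.5 = 20.5.
Step 3: U_X = R1 - n1(n1+1)/2 = 20.5 - 4*5/2 = 20.5 - 10 = 10.5.
       U_Y = n1*n2 - U_X = 20 - 10.5 = 9.5.
Step 4: Ties are present, so use the tie-corrected normal approximation (with continuity correction) for the p-value.
Step 5: p-value = 1.000000; compare to alpha = 0.05. fail to reject H0.

U_X = 10.5, p = 1.000000, fail to reject H0 at alpha = 0.05.


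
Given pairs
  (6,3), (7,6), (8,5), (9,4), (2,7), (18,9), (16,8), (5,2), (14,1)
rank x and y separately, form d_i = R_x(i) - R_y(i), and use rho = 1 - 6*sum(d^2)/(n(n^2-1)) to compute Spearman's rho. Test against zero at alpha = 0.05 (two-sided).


Step 1: Rank x and y separately (midranks; no ties here).
rank(x): 6->3, 7->4, 8->5, 9->6, 2->1, 18->9, 16->8, 5->2, 14->7
rank(y): 3->3, 6->6, 5->5, 4->4, 7->7, 9->9, 8->8, 2->2, 1->1
Step 2: d_i = R_x(i) - R_y(i); compute d_i^2.
  (3-3)^2=0, (4-6)^2=4, (5-5)^2=0, (6-4)^2=4, (1-7)^2=36, (9-9)^2=0, (8-8)^2=0, (2-2)^2=0, (7-1)^2=36
sum(d^2) = 80.
Step 3: rho = 1 - 6*80 / (9*(9^2 - 1)) = 1 - 480/720 = 0.333333.
Step 4: Under H0, t = rho * sqrt((n-2)/(1-rho^2)) = 0.9354 ~ t(7).
Step 5: Two-sided p-value from the t-distribution with 7 df = 0.380713.
Step 6: alpha = 0.05. fail to reject H0.

rho = 0.3333, p = 0.380713, fail to reject H0 at alpha = 0.05.


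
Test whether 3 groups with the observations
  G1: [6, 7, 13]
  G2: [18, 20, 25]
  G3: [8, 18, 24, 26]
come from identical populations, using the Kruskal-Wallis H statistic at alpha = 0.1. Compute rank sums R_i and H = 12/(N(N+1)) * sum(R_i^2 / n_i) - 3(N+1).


Step 1: Combine all N = 10 observations and assign midranks.
sorted (value, group, rank): (6,G1,1), (7,G1,2), (8,G3,3), (13,G1,4), (18,G2,5.5), (18,G3,5.5), (20,G2,7), (24,G3,8), (25,G2,9), (26,G3,10)
Step 2: Sum ranks within each group.
R_1 = 7 (n_1 = 3)
R_2 = 21.5 (n_2 = 3)
R_3 = 26.5 (n_3 = 4)
Step 3: H = 12/(N(N+1)) * sum(R_i^2/n_i) - 3(N+1)
     = 12/(10*11) * (7^2/3 + 21.5^2/3 + 26.5^2/4) - 3*11
     = 0.109091 * 345.979 - 33
     = 4.743182.
Step 4: Ties present; correction factor C = 1 - 6/(10^3 - 10) = 0.993939. Corrected H = 4.743182 / 0.993939 = 4.772104.
Step 5: Under H0, H ~ chi^2(2); p-value = 0.091992.
Step 6: alpha = 0.1. reject H0.

H = 4.7721, df = 2, p = 0.091992, reject H0.


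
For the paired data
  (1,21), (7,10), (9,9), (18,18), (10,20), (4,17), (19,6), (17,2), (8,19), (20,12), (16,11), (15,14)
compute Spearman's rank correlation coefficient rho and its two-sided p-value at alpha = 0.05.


Step 1: Rank x and y separately (midranks; no ties here).
rank(x): 1->1, 7->3, 9->5, 18->10, 10->6, 4->2, 19->11, 17->9, 8->4, 20->12, 16->8, 15->7
rank(y): 21->12, 10->4, 9->3, 18->9, 20->11, 17->8, 6->2, 2->1, 19->10, 12->6, 11->5, 14->7
Step 2: d_i = R_x(i) - R_y(i); compute d_i^2.
  (1-12)^2=121, (3-4)^2=1, (5-3)^2=4, (10-9)^2=1, (6-11)^2=25, (2-8)^2=36, (11-2)^2=81, (9-1)^2=64, (4-10)^2=36, (12-6)^2=36, (8-5)^2=9, (7-7)^2=0
sum(d^2) = 414.
Step 3: rho = 1 - 6*414 / (12*(12^2 - 1)) = 1 - 2484/1716 = -0.447552.
Step 4: Under H0, t = rho * sqrt((n-2)/(1-rho^2)) = -1.5826 ~ t(10).
Step 5: Two-sided p-value from the t-distribution with 10 df = 0.144586.
Step 6: alpha = 0.05. fail to reject H0.

rho = -0.4476, p = 0.144586, fail to reject H0 at alpha = 0.05.


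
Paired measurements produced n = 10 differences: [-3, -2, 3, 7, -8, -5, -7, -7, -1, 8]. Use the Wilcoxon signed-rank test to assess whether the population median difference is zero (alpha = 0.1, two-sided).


Step 1: Drop any zero differences (none here) and take |d_i|.
|d| = [3, 2, 3, 7, 8, 5, 7, 7, 1, 8]
Step 2: Midrank |d_i| (ties get averaged ranks).
ranks: |3|->3.5, |2|->2, |3|->3.5, |7|->7, |8|->9.5, |5|->5, |7|->7, |7|->7, |1|->1, |8|->9.5
Step 3: Attach original signs; sum ranks with positive sign and with negative sign.
W+ = 3.5 + 7 + 9.5 = 20
W- = 3.5 + 2 + 9.5 + 5 + 7 + 7 + 1 = 35
(Check: W+ + W- = 55 should equal n(n+1)/2 = 55.)
Step 4: Test statistic W = min(W+, W-) = 20.
Step 5: Ties in |d|, so use the tie-corrected normal approximation.
        E[W] = n(n+1)/4 = 10*11/4 = 27.5.
        Tie groups: |d|=3 (t=2), |d|=7 (t=3), |d|=8 (t=2); sum(t^3 - t) = 36.
        Var[W] = n(n+1)(2n+1)/24 - sum(t^3-t)/48 = 2310/24 - 36/48 = 95.5.
        z = (W - E[W]) / sqrt(Var[W]) = (20 - 27.5) / 9.7724 = -0.7675.
        Two-sided p = 2*Phi(z) = 0.442804.
Step 6: alpha = 0.1. fail to reject H0.

W+ = 20, W- = 35, W = min = 20, p = 0.442804, fail to reject H0.


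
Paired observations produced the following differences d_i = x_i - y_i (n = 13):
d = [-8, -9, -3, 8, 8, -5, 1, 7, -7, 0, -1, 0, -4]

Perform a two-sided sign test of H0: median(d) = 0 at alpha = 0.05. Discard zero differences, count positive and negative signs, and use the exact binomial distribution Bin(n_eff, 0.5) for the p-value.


Step 1: Discard zero differences. Original n = 13; n_eff = number of nonzero differences = 11.
Nonzero differences (with sign): -8, -9, -3, +8, +8, -5, +1, +7, -7, -1, -4
Step 2: Count signs: positive = 4, negative = 7.
Step 3: Under H0: P(positive) = 0.5, so the number of positives S ~ Bin(11, 0.5).
Step 4: Two-sided exact p-value = sum of Bin(11,0.5) probabilities at or below the observed probability = 0.548828.
Step 5: alpha = 0.05. fail to reject H0.

n_eff = 11, pos = 4, neg = 7, p = 0.548828, fail to reject H0.


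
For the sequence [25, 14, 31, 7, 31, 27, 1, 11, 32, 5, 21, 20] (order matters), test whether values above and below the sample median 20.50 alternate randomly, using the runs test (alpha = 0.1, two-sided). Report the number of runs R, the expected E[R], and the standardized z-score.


Step 1: Compute median = 20.50; label A = above, B = below.
Labels in order: ABABAABBABAB  (n_A = 6, n_B = 6)
Step 2: Count runs R = 10.
Step 3: Under H0 (random ordering), E[R] = 2*n_A*n_B/(n_A+n_B) + 1 = 2*6*6/12 + 1 = 7.0000.
        Var[R] = 2*n_A*n_B*(2*n_A*n_B - n_A - n_B) / ((n_A+n_B)^2 * (n_A+n_B-1)) = 4320/1584 = 2.7273.
        SD[R] = 1.6514.
Step 4: Continuity-corrected z = (R - 0.5 - E[R]) / SD[R] = (10 - 0.5 - 7.0000) / 1.6514 = 1.5138.
Step 5: Two-sided p-value via normal approximation = 2*(1 - Phi(|z|)) = 0.130070.
Step 6: alpha = 0.1. fail to reject H0.

R = 10, z = 1.5138, p = 0.130070, fail to reject H0.


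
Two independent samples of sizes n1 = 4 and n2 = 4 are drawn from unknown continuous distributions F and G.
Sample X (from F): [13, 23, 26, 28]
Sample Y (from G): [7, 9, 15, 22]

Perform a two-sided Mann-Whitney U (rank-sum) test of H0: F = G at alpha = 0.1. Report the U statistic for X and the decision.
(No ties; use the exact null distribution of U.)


Step 1: Combine and sort all 8 observations; assign midranks.
sorted (value, group): (7,Y), (9,Y), (13,X), (15,Y), (22,Y), (23,X), (26,X), (28,X)
ranks: 7->1, 9->2, 13->3, 15->4, 22->5, 23->6, 26->7, 28->8
Step 2: Rank sum for X: R1 = 3 + 6 + 7 + 8 = 24.
Step 3: U_X = R1 - n1(n1+1)/2 = 24 - 4*5/2 = 24 - 10 = 14.
       U_Y = n1*n2 - U_X = 16 - 14 = 2.
Step 4: No ties, so the exact null distribution of U (based on enumerating the C(8,4) = 70 equally likely rank assignments) gives the two-sided p-value.
Step 5: p-value = 0.114286; compare to alpha = 0.1. fail to reject H0.

U_X = 14, p = 0.114286, fail to reject H0 at alpha = 0.1.


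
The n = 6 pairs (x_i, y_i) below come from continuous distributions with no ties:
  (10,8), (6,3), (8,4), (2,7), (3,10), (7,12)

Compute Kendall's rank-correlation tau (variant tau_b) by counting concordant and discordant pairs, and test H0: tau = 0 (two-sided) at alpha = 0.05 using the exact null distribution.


Step 1: Enumerate the 15 unordered pairs (i,j) with i<j and classify each by sign(x_j-x_i) * sign(y_j-y_i).
  (1,2):dx=-4,dy=-5->C; (1,3):dx=-2,dy=-4->C; (1,4):dx=-8,dy=-1->C; (1,5):dx=-7,dy=+2->D
  (1,6):dx=-3,dy=+4->D; (2,3):dx=+2,dy=+1->C; (2,4):dx=-4,dy=+4->D; (2,5):dx=-3,dy=+7->D
  (2,6):dx=+1,dy=+9->C; (3,4):dx=-6,dy=+3->D; (3,5):dx=-5,dy=+6->D; (3,6):dx=-1,dy=+8->D
  (4,5):dx=+1,dy=+3->C; (4,6):dx=+5,dy=+5->C; (5,6):dx=+4,dy=+2->C
Step 2: C = 8, D = 7, total pairs = 15.
Step 3: tau = (C - D)/(n(n-1)/2) = (8 - 7)/15 = 0.066667.
Step 4: Exact two-sided p-value (enumerate n! = 720 permutations of y under H0): p = 1.000000.
Step 5: alpha = 0.05. fail to reject H0.

tau_b = 0.0667 (C=8, D=7), p = 1.000000, fail to reject H0.


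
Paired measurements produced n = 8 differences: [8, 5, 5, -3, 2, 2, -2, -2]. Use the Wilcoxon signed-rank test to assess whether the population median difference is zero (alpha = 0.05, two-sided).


Step 1: Drop any zero differences (none here) and take |d_i|.
|d| = [8, 5, 5, 3, 2, 2, 2, 2]
Step 2: Midrank |d_i| (ties get averaged ranks).
ranks: |8|->8, |5|->6.5, |5|->6.5, |3|->5, |2|->2.5, |2|->2.5, |2|->2.5, |2|->2.5
Step 3: Attach original signs; sum ranks with positive sign and with negative sign.
W+ = 8 + 6.5 + 6.5 + 2.5 + 2.5 = 26
W- = 5 + 2.5 + 2.5 = 10
(Check: W+ + W- = 36 should equal n(n+1)/2 = 36.)
Step 4: Test statistic W = min(W+, W-) = 10.
Step 5: Ties in |d|, so use the tie-corrected normal approximation.
        E[W] = n(n+1)/4 = 8*9/4 = 18.
        Tie groups: |d|=2 (t=4), |d|=5 (t=2); sum(t^3 - t) = 66.
        Var[W] = n(n+1)(2n+1)/24 - sum(t^3-t)/48 = 1224/24 - 66/48 = 49.625.
        z = (W - E[W]) / sqrt(Var[W]) = (10 - 18) / 7.0445 = -1.1356.
        Two-sided p = 2*Phi(z) = 0.256108.
Step 6: alpha = 0.05. fail to reject H0.

W+ = 26, W- = 10, W = min = 10, p = 0.256108, fail to reject H0.


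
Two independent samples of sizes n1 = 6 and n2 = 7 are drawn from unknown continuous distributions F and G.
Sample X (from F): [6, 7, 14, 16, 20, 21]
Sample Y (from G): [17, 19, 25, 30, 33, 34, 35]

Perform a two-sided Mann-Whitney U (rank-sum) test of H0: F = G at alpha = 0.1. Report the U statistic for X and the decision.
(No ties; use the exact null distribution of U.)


Step 1: Combine and sort all 13 observations; assign midranks.
sorted (value, group): (6,X), (7,X), (14,X), (16,X), (17,Y), (19,Y), (20,X), (21,X), (25,Y), (30,Y), (33,Y), (34,Y), (35,Y)
ranks: 6->1, 7->2, 14->3, 16->4, 17->5, 19->6, 20->7, 21->8, 25->9, 30->10, 33->11, 34->12, 35->13
Step 2: Rank sum for X: R1 = 1 + 2 + 3 + 4 + 7 + 8 = 25.
Step 3: U_X = R1 - n1(n1+1)/2 = 25 - 6*7/2 = 25 - 21 = 4.
       U_Y = n1*n2 - U_X = 42 - 4 = 38.
Step 4: No ties, so the exact null distribution of U (based on enumerating the C(13,6) = 1716 equally likely rank assignments) gives the two-sided p-value.
Step 5: p-value = 0.013986; compare to alpha = 0.1. reject H0.

U_X = 4, p = 0.013986, reject H0 at alpha = 0.1.


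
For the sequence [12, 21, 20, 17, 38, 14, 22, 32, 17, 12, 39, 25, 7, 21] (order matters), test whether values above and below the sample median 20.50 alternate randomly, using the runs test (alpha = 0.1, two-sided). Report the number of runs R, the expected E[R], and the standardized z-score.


Step 1: Compute median = 20.50; label A = above, B = below.
Labels in order: BABBABAABBAABA  (n_A = 7, n_B = 7)
Step 2: Count runs R = 10.
Step 3: Under H0 (random ordering), E[R] = 2*n_A*n_B/(n_A+n_B) + 1 = 2*7*7/14 + 1 = 8.0000.
        Var[R] = 2*n_A*n_B*(2*n_A*n_B - n_A - n_B) / ((n_A+n_B)^2 * (n_A+n_B-1)) = 8232/2548 = 3.2308.
        SD[R] = 1.7974.
Step 4: Continuity-corrected z = (R - 0.5 - E[R]) / SD[R] = (10 - 0.5 - 8.0000) / 1.7974 = 0.8345.
Step 5: Two-sided p-value via normal approximation = 2*(1 - Phi(|z|)) = 0.403986.
Step 6: alpha = 0.1. fail to reject H0.

R = 10, z = 0.8345, p = 0.403986, fail to reject H0.


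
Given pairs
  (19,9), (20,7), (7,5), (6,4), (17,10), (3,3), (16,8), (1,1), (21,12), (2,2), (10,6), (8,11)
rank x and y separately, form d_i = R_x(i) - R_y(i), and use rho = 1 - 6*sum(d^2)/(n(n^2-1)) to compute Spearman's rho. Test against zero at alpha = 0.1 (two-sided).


Step 1: Rank x and y separately (midranks; no ties here).
rank(x): 19->10, 20->11, 7->5, 6->4, 17->9, 3->3, 16->8, 1->1, 21->12, 2->2, 10->7, 8->6
rank(y): 9->9, 7->7, 5->5, 4->4, 10->10, 3->3, 8->8, 1->1, 12->12, 2->2, 6->6, 11->11
Step 2: d_i = R_x(i) - R_y(i); compute d_i^2.
  (10-9)^2=1, (11-7)^2=16, (5-5)^2=0, (4-4)^2=0, (9-10)^2=1, (3-3)^2=0, (8-8)^2=0, (1-1)^2=0, (12-12)^2=0, (2-2)^2=0, (7-6)^2=1, (6-11)^2=25
sum(d^2) = 44.
Step 3: rho = 1 - 6*44 / (12*(12^2 - 1)) = 1 - 264/1716 = 0.846154.
Step 4: Under H0, t = rho * sqrt((n-2)/(1-rho^2)) = 5.0208 ~ t(10).
Step 5: Two-sided p-value from the t-distribution with 10 df = 0.000521.
Step 6: alpha = 0.1. reject H0.

rho = 0.8462, p = 0.000521, reject H0 at alpha = 0.1.


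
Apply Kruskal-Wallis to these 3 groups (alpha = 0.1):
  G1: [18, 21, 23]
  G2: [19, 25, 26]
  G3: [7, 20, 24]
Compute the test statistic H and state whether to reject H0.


Step 1: Combine all N = 9 observations and assign midranks.
sorted (value, group, rank): (7,G3,1), (18,G1,2), (19,G2,3), (20,G3,4), (21,G1,5), (23,G1,6), (24,G3,7), (25,G2,8), (26,G2,9)
Step 2: Sum ranks within each group.
R_1 = 13 (n_1 = 3)
R_2 = 20 (n_2 = 3)
R_3 = 12 (n_3 = 3)
Step 3: H = 12/(N(N+1)) * sum(R_i^2/n_i) - 3(N+1)
     = 12/(9*10) * (13^2/3 + 20^2/3 + 12^2/3) - 3*10
     = 0.133333 * 237.667 - 30
     = 1.688889.
Step 4: No ties, so H is used without correction.
Step 5: Under H0, H ~ chi^2(2); p-value = 0.429796.
Step 6: alpha = 0.1. fail to reject H0.

H = 1.6889, df = 2, p = 0.429796, fail to reject H0.


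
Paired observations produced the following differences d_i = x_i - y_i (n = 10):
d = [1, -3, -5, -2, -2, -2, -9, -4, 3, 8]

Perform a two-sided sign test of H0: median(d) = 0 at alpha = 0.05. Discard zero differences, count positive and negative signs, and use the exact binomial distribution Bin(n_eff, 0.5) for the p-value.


Step 1: Discard zero differences. Original n = 10; n_eff = number of nonzero differences = 10.
Nonzero differences (with sign): +1, -3, -5, -2, -2, -2, -9, -4, +3, +8
Step 2: Count signs: positive = 3, negative = 7.
Step 3: Under H0: P(positive) = 0.5, so the number of positives S ~ Bin(10, 0.5).
Step 4: Two-sided exact p-value = sum of Bin(10,0.5) probabilities at or below the observed probability = 0.343750.
Step 5: alpha = 0.05. fail to reject H0.

n_eff = 10, pos = 3, neg = 7, p = 0.343750, fail to reject H0.


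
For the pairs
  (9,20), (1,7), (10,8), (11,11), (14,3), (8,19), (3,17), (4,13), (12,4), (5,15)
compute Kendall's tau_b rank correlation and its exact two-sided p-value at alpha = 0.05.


Step 1: Enumerate the 45 unordered pairs (i,j) with i<j and classify each by sign(x_j-x_i) * sign(y_j-y_i).
  (1,2):dx=-8,dy=-13->C; (1,3):dx=+1,dy=-12->D; (1,4):dx=+2,dy=-9->D; (1,5):dx=+5,dy=-17->D
  (1,6):dx=-1,dy=-1->C; (1,7):dx=-6,dy=-3->C; (1,8):dx=-5,dy=-7->C; (1,9):dx=+3,dy=-16->D
  (1,10):dx=-4,dy=-5->C; (2,3):dx=+9,dy=+1->C; (2,4):dx=+10,dy=+4->C; (2,5):dx=+13,dy=-4->D
  (2,6):dx=+7,dy=+12->C; (2,7):dx=+2,dy=+10->C; (2,8):dx=+3,dy=+6->C; (2,9):dx=+11,dy=-3->D
  (2,10):dx=+4,dy=+8->C; (3,4):dx=+1,dy=+3->C; (3,5):dx=+4,dy=-5->D; (3,6):dx=-2,dy=+11->D
  (3,7):dx=-7,dy=+9->D; (3,8):dx=-6,dy=+5->D; (3,9):dx=+2,dy=-4->D; (3,10):dx=-5,dy=+7->D
  (4,5):dx=+3,dy=-8->D; (4,6):dx=-3,dy=+8->D; (4,7):dx=-8,dy=+6->D; (4,8):dx=-7,dy=+2->D
  (4,9):dx=+1,dy=-7->D; (4,10):dx=-6,dy=+4->D; (5,6):dx=-6,dy=+16->D; (5,7):dx=-11,dy=+14->D
  (5,8):dx=-10,dy=+10->D; (5,9):dx=-2,dy=+1->D; (5,10):dx=-9,dy=+12->D; (6,7):dx=-5,dy=-2->C
  (6,8):dx=-4,dy=-6->C; (6,9):dx=+4,dy=-15->D; (6,10):dx=-3,dy=-4->C; (7,8):dx=+1,dy=-4->D
  (7,9):dx=+9,dy=-13->D; (7,10):dx=+2,dy=-2->D; (8,9):dx=+8,dy=-9->D; (8,10):dx=+1,dy=+2->C
  (9,10):dx=-7,dy=+11->D
Step 2: C = 16, D = 29, total pairs = 45.
Step 3: tau = (C - D)/(n(n-1)/2) = (16 - 29)/45 = -0.288889.
Step 4: Exact two-sided p-value (enumerate n! = 3628800 permutations of y under H0): p = 0.291248.
Step 5: alpha = 0.05. fail to reject H0.

tau_b = -0.2889 (C=16, D=29), p = 0.291248, fail to reject H0.
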